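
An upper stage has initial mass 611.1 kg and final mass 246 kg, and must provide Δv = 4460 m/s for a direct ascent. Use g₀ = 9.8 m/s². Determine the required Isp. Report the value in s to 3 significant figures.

Isp ≈ 500 s

ln(m₀/m_f) = ln(611.1/246) = ln(2.484) = 0.9099.
v_e = Δv / ln(m₀/m_f) = 4460 / 0.9099 = 4901.5 m/s.
Isp = v_e / g₀ = 4901.5 / 9.8 = 500.2 s.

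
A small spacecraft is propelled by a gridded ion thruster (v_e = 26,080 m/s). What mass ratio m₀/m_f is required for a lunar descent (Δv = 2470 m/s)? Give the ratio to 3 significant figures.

mass ratio ≈ 1.10

Using Δv = v_e ln(m₀/m_f): m₀/m_f = exp(Δv / v_e) = exp(2470 / 26080.0) = exp(0.0947) = 1.0993.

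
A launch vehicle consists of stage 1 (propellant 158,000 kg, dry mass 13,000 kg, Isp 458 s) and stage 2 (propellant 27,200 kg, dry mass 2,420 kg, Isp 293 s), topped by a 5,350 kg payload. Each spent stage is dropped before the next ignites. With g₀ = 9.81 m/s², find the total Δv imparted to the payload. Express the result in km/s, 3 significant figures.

Δv ≈ 10.9 km/s

Ignition mass of stage 1 = 158,000+13,000 + 27,200+2,420 + 5,350 = 205,970 kg.
Stage 1: m₀ = 205,970 kg, m_f = 205,970 − 158,000 = 47,970 kg; Δv = 458×9.81×ln(4.294) = 4493.0×1.4572 ≈ 6547 m/s.
Stage 2: m₀ = 34,970 kg, m_f = 34,970 − 27,200 = 7,770 kg; Δv = 293×9.81×ln(4.501) = 2874.3×1.5042 ≈ 4324 m/s.
Total Δv = 6547 + 4324 = 10871 m/s.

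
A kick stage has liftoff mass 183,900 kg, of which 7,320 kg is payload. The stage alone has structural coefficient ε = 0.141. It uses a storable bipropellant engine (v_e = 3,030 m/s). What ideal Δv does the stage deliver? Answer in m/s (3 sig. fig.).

Δv ≈ 5280 m/s

Stage wet mass = m₀ − payload = 183,900 − 7,320 = 176,580 kg.
Stage dry mass = ε × stage wet mass = 0.141 × 176,580 = 24,897.8 kg.
Burnout mass m_f = stage dry + payload = 24,897.8 + 7,320 = 32,217.8 kg.
Δv = v_e · ln(183,900/32,217.8) = 3030.0 × ln(5.708) = 3030.0 × 1.7419 ≈ 5278 m/s.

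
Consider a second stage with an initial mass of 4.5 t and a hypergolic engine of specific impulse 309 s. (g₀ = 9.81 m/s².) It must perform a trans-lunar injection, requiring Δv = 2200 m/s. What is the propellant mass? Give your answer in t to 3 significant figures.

v_e = Isp · g₀ = 309 × 9.81 = 3031.3 m/s.
m₀/m_f = exp(Δv / v_e) = exp(2200 / 3031.3) = exp(0.7258) = 2.0663.
m_f = 4.5 / 2.0663 = 2.17781 t, so propellant = m₀ − m_f = 4.5 − 2.17781 = 2.32219 t.

propellant mass ≈ 2.32 t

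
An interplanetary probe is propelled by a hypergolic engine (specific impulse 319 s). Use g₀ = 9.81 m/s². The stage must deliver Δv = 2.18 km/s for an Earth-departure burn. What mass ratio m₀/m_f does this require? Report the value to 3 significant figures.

mass ratio ≈ 2.01

v_e = Isp · g₀ = 319 × 9.81 = 3129.4 m/s.
By the Tsiolkovsky rocket equation, m₀/m_f = exp(Δv / v_e) = exp(2180 / 3129.4) = exp(0.6966) = 2.0070.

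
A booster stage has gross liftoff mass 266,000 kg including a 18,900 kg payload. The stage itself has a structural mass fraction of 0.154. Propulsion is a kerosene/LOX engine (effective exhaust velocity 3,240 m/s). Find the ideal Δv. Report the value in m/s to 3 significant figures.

Stage wet mass = m₀ − payload = 266,000 − 18,900 = 247,100 kg.
Stage dry mass = ε × stage wet mass = 0.154 × 247,100 = 38,053.4 kg.
Burnout mass m_f = stage dry + payload = 38,053.4 + 18,900 = 56,953.4 kg.
From the ideal rocket equation, Δv = v_e · ln(266,000/56,953.4) = 3240.0 × ln(4.67) = 3240.0 × 1.5413 ≈ 4994 m/s.

Δv ≈ 4990 m/s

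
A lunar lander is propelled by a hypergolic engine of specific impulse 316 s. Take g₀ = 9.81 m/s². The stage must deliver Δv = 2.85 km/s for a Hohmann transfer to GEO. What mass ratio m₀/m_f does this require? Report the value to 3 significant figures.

mass ratio ≈ 2.51

v_e = Isp · g₀ = 316 × 9.81 = 3100.0 m/s.
Using Δv = v_e ln(m₀/m_f): m₀/m_f = exp(Δv / v_e) = exp(2850 / 3100.0) = exp(0.9194) = 2.5077.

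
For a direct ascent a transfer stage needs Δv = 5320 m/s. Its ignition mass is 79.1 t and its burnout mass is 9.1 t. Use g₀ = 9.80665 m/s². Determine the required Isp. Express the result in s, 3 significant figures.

ln(m₀/m_f) = ln(79100/9100) = ln(8.692) = 2.1624.
From the ideal rocket equation, v_e = Δv / ln(m₀/m_f) = 5320 / 2.1624 = 2460.2 m/s.
Isp = v_e / g₀ = 2460.2 / 9.80665 = 250.9 s.

Isp ≈ 251 s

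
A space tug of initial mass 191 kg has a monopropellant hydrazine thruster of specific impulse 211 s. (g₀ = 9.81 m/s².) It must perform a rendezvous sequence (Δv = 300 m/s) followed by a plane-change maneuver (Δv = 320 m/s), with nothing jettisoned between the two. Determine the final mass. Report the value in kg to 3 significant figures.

final mass ≈ 142 kg

v_e = Isp · g₀ = 211 × 9.81 = 2069.9 m/s.
After the first burn: m = 191 × exp(−300/2069.9) = 191 × 0.86508 = 165.23 kg.
After the second burn: m = 165.23 × exp(−320/2069.9) = 165.23 × 0.85676 = 141.562 kg.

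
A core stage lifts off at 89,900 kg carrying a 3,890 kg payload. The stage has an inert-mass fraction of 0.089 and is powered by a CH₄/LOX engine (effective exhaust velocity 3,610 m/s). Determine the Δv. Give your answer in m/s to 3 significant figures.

Δv ≈ 7410 m/s

Stage wet mass = m₀ − payload = 89,900 − 3,890 = 86,010 kg.
Stage dry mass = ε × stage wet mass = 0.089 × 86,010 = 7,654.89 kg.
Burnout mass m_f = stage dry + payload = 7,654.89 + 3,890 = 11,544.89 kg.
Δv = v_e · ln(89,900/11,544.89) = 3610.0 × ln(7.787) = 3610.0 × 2.0525 ≈ 7409 m/s.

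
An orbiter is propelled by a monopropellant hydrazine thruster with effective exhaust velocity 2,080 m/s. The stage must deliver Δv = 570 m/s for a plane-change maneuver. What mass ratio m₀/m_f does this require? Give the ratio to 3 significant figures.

m₀/m_f = exp(Δv / v_e) = exp(570 / 2080.0) = exp(0.2740) = 1.3153.

mass ratio ≈ 1.32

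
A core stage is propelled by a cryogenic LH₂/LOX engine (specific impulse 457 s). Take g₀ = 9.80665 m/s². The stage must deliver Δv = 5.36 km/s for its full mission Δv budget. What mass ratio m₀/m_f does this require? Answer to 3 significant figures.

v_e = Isp · g₀ = 457 × 9.80665 = 4481.6 m/s.
m₀/m_f = exp(Δv / v_e) = exp(5360 / 4481.6) = exp(1.1960) = 3.3068.

mass ratio ≈ 3.31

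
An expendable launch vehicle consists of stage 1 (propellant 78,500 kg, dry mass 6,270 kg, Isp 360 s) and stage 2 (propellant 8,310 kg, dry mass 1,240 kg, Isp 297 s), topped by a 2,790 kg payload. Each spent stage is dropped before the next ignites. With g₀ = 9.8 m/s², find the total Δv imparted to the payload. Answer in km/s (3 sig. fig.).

Δv ≈ 9.09 km/s

Ignition mass of stage 1 = 78,500+6,270 + 8,310+1,240 + 2,790 = 97,110 kg.
Stage 1: m₀ = 97,110 kg, m_f = 97,110 − 78,500 = 18,610 kg; Δv = 360×9.8×ln(5.218) = 3528.0×1.6521 ≈ 5829 m/s.
Stage 2: m₀ = 12,340 kg, m_f = 12,340 − 8,310 = 4,030 kg; Δv = 297×9.8×ln(3.062) = 2910.6×1.1191 ≈ 3257 m/s.
Total Δv = 5829 + 3257 = 9086 m/s.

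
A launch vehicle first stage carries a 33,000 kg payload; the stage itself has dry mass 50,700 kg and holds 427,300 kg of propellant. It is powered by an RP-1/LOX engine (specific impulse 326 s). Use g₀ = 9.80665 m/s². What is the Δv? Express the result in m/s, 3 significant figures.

v_e = Isp · g₀ = 326 × 9.80665 = 3197.0 m/s.
m₀ = payload + dry + propellant = 33,000 + 50,700 + 427,300 = 511,000 kg.
m_f = payload + dry = 33,000 + 50,700 = 83,700 kg.
Δv = v_e · ln(m₀/m_f) = 3197.0 × ln(6.105) = 3197.0 × 1.8091 ≈ 5783.7 m/s.

Δv ≈ 5780 m/s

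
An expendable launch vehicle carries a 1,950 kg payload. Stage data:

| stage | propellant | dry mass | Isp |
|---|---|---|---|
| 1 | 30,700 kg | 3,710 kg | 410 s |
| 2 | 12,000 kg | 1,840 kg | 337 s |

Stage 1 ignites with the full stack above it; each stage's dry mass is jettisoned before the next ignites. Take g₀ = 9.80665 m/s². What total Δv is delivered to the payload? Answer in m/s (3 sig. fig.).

Δv ≈ 8520 m/s

Ignition mass of stage 1 = 30,700+3,710 + 12,000+1,840 + 1,950 = 50,200 kg.
Stage 1: m₀ = 50,200 kg, m_f = 50,200 − 30,700 = 19,500 kg; Δv = 410×9.80665×ln(2.574) = 4020.7×0.9456 ≈ 3802 m/s.
Stage 2: m₀ = 15,790 kg, m_f = 15,790 − 12,000 = 3,790 kg; Δv = 337×9.80665×ln(4.166) = 3304.8×1.4270 ≈ 4716 m/s.
Total Δv = 3802 + 4716 = 8518 m/s.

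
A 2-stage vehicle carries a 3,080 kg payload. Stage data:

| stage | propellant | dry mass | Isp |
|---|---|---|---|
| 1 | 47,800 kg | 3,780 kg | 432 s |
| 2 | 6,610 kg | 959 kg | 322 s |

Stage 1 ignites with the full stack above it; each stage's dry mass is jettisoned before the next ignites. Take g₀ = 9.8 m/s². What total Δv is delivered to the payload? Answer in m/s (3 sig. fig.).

Ignition mass of stage 1 = 47,800+3,780 + 6,610+959 + 3,080 = 62,229 kg.
Stage 1: m₀ = 62,229 kg, m_f = 62,229 − 47,800 = 14,429 kg; Δv = 432×9.8×ln(4.313) = 4233.6×1.4616 ≈ 6188 m/s.
Stage 2: m₀ = 10,649 kg, m_f = 10,649 − 6,610 = 4,039 kg; Δv = 322×9.8×ln(2.637) = 3155.6×0.9695 ≈ 3059 m/s.
Total Δv = 6188 + 3059 = 9247 m/s.

Δv ≈ 9250 m/s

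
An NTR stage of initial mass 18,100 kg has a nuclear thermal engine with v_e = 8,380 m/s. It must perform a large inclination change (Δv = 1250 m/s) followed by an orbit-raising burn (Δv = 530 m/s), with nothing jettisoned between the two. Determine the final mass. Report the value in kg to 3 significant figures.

final mass ≈ 14600 kg

After the first burn: m = 18100 × exp(−1250/8380.0) = 18100 × 0.86143 = 15,591.9 kg.
After the second burn: m = 15,591.9 × exp(−530/8380.0) = 15,591.9 × 0.93871 = 14,636.3 kg.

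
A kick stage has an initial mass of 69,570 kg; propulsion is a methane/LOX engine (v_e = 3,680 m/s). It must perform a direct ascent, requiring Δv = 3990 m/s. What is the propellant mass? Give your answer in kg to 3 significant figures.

propellant mass ≈ 46000 kg

m₀/m_f = exp(Δv / v_e) = exp(3990 / 3680.0) = exp(1.0842) = 2.9572.
m_f = 69,570 / 2.9572 = 23,525.6 kg, so propellant = m₀ − m_f = 69,570 − 23,525.6 = 46,044.4 kg.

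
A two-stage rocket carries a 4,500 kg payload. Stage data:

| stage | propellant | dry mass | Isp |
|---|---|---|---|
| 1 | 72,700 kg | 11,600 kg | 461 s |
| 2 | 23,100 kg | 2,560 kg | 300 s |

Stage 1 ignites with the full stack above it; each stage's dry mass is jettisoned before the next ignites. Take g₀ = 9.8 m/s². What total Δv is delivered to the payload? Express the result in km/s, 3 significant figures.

Ignition mass of stage 1 = 72,700+11,600 + 23,100+2,560 + 4,500 = 114,460 kg.
Stage 1: m₀ = 114,460 kg, m_f = 114,460 − 72,700 = 41,760 kg; Δv = 461×9.8×ln(2.741) = 4517.8×1.0083 ≈ 4555 m/s.
Stage 2: m₀ = 30,160 kg, m_f = 30,160 − 23,100 = 7,060 kg; Δv = 300×9.8×ln(4.272) = 2940.0×1.4521 ≈ 4269 m/s.
Total Δv = 4555 + 4269 = 8824 m/s.

Δv ≈ 8.82 km/s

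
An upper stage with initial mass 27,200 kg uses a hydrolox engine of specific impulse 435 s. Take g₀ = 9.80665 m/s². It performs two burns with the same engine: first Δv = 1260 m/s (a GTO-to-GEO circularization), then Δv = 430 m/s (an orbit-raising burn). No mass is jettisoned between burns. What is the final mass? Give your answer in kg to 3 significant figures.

final mass ≈ 18300 kg

v_e = Isp · g₀ = 435 × 9.80665 = 4265.9 m/s.
After the first burn: m = 27200 × exp(−1260/4265.9) = 27200 × 0.74426 = 20,243.9 kg.
After the second burn: m = 20,243.9 × exp(−430/4265.9) = 20,243.9 × 0.90411 = 18,302.7 kg.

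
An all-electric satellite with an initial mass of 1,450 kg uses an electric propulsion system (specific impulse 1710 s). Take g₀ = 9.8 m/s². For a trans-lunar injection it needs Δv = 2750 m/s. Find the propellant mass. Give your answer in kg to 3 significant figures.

v_e = Isp · g₀ = 1710 × 9.8 = 16758.0 m/s.
m₀/m_f = exp(Δv / v_e) = exp(2750 / 16758.0) = exp(0.1641) = 1.1783.
m_f = 1,450 / 1.1783 = 1,230.59 kg, so propellant = m₀ − m_f = 1,450 − 1,230.59 = 219.41 kg.

propellant mass ≈ 219 kg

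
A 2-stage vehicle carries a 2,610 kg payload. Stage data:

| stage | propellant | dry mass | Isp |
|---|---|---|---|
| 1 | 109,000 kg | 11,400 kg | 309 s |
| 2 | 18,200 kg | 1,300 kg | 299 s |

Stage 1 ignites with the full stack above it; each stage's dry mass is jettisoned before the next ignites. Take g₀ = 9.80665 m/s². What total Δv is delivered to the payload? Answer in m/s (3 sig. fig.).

Ignition mass of stage 1 = 109,000+11,400 + 18,200+1,300 + 2,610 = 142,510 kg.
Stage 1: m₀ = 142,510 kg, m_f = 142,510 − 109,000 = 33,510 kg; Δv = 309×9.80665×ln(4.253) = 3030.3×1.4476 ≈ 4387 m/s.
Stage 2: m₀ = 22,110 kg, m_f = 22,110 − 18,200 = 3,910 kg; Δv = 299×9.80665×ln(5.655) = 2932.2×1.7325 ≈ 5080 m/s.
Total Δv = 4387 + 5080 = 9467 m/s.

Δv ≈ 9470 m/s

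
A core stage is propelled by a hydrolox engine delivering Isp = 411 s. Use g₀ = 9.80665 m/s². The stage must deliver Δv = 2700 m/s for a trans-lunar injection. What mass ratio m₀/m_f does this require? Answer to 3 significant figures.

mass ratio ≈ 1.95

v_e = Isp · g₀ = 411 × 9.80665 = 4030.5 m/s.
By the Tsiolkovsky rocket equation, m₀/m_f = exp(Δv / v_e) = exp(2700 / 4030.5) = exp(0.6699) = 1.9540.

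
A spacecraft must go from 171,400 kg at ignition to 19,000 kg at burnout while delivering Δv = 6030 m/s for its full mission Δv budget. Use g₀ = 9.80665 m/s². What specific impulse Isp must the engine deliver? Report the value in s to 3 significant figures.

ln(m₀/m_f) = ln(171400/19000) = ln(9.021) = 2.1996.
v_e = Δv / ln(m₀/m_f) = 6030 / 2.1996 = 2741.5 m/s.
Isp = v_e / g₀ = 2741.5 / 9.80665 = 279.6 s.

Isp ≈ 280 s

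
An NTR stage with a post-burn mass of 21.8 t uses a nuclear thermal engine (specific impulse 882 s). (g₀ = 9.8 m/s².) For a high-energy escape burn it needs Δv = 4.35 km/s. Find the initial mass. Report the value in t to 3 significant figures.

initial mass ≈ 36.1 t

v_e = Isp · g₀ = 882 × 9.8 = 8643.6 m/s.
By the Tsiolkovsky rocket equation, m₀/m_f = exp(Δv / v_e) = exp(4350 / 8643.6) = exp(0.5033) = 1.6541.
m₀ = m_f × 1.6541 = 21.8 × 1.6541 = 36.0594 t.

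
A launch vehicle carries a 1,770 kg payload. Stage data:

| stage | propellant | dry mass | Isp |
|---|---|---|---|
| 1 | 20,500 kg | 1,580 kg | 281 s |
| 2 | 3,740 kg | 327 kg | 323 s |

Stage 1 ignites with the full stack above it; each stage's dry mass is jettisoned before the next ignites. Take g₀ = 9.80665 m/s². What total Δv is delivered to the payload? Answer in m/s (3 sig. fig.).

Ignition mass of stage 1 = 20,500+1,580 + 3,740+327 + 1,770 = 27,917 kg.
Stage 1: m₀ = 27,917 kg, m_f = 27,917 − 20,500 = 7,417 kg; Δv = 281×9.80665×ln(3.764) = 2755.7×1.3255 ≈ 3653 m/s.
Stage 2: m₀ = 5,837 kg, m_f = 5,837 − 3,740 = 2,097 kg; Δv = 323×9.80665×ln(2.784) = 3167.5×1.0237 ≈ 3243 m/s.
Total Δv = 3653 + 3243 = 6896 m/s.

Δv ≈ 6900 m/s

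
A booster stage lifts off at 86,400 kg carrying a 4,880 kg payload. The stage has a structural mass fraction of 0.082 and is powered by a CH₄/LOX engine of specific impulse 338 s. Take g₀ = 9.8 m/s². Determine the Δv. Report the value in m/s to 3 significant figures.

Stage wet mass = m₀ − payload = 86,400 − 4,880 = 81,520 kg.
Stage dry mass = ε × stage wet mass = 0.082 × 81,520 = 6,684.64 kg.
Burnout mass m_f = stage dry + payload = 6,684.64 + 4,880 = 11,564.64 kg.
v_e = Isp · g₀ = 338 × 9.8 = 3312.4 m/s.
Rocket equation: Δv = v_e · ln(86,400/11,564.64) = 3312.4 × ln(7.471) = 3312.4 × 2.0110 ≈ 6661 m/s.

Δv ≈ 6660 m/s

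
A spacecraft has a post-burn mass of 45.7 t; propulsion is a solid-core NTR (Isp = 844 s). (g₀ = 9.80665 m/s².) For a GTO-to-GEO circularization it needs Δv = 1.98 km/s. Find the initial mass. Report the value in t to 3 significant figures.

initial mass ≈ 58.1 t

v_e = Isp · g₀ = 844 × 9.80665 = 8276.8 m/s.
m₀/m_f = exp(Δv / v_e) = exp(1980 / 8276.8) = exp(0.2392) = 1.2703.
m₀ = m_f × 1.2703 = 45.7 × 1.2703 = 58.0527 t.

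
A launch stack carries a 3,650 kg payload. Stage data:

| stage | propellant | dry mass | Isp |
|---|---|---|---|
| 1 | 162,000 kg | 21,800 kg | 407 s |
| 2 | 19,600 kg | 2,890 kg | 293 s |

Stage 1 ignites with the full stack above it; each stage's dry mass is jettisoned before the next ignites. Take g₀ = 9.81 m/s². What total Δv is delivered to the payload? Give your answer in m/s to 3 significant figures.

Δv ≈ 9880 m/s

Ignition mass of stage 1 = 162,000+21,800 + 19,600+2,890 + 3,650 = 209,940 kg.
Stage 1: m₀ = 209,940 kg, m_f = 209,940 − 162,000 = 47,940 kg; Δv = 407×9.81×ln(4.379) = 3992.7×1.4769 ≈ 5897 m/s.
Stage 2: m₀ = 26,140 kg, m_f = 26,140 − 19,600 = 6,540 kg; Δv = 293×9.81×ln(3.997) = 2874.3×1.3855 ≈ 3982 m/s.
Total Δv = 5897 + 3982 = 9879 m/s.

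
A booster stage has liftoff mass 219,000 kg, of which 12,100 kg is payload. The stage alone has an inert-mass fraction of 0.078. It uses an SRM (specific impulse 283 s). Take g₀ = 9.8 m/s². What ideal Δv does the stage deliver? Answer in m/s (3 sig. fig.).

Δv ≈ 5680 m/s

Stage wet mass = m₀ − payload = 219,000 − 12,100 = 206,900 kg.
Stage dry mass = ε × stage wet mass = 0.078 × 206,900 = 16,138.2 kg.
Burnout mass m_f = stage dry + payload = 16,138.2 + 12,100 = 28,238.2 kg.
v_e = Isp · g₀ = 283 × 9.8 = 2773.4 m/s.
By the Tsiolkovsky rocket equation, Δv = v_e · ln(219,000/28,238.2) = 2773.4 × ln(7.755) = 2773.4 × 2.0484 ≈ 5681 m/s.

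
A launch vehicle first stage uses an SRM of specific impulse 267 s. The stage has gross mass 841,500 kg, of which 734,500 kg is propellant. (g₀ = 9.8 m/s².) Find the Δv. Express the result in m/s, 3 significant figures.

v_e = Isp · g₀ = 267 × 9.8 = 2616.6 m/s.
m_f = m₀ − m_prop = 841,500 − 734,500 = 107,000 kg.
From the ideal rocket equation, Δv = v_e · ln(m₀/m_f) = 2616.6 × ln(7.864) = 2616.6 × 2.0624 ≈ 5396.4 m/s.

Δv ≈ 5400 m/s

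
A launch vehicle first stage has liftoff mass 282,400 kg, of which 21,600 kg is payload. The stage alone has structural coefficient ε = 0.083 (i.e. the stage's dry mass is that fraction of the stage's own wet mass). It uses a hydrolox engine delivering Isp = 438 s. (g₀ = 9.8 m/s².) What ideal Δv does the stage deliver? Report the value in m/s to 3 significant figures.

Δv ≈ 8050 m/s

Stage wet mass = m₀ − payload = 282,400 − 21,600 = 260,800 kg.
Stage dry mass = ε × stage wet mass = 0.083 × 260,800 = 21,646.4 kg.
Burnout mass m_f = stage dry + payload = 21,646.4 + 21,600 = 43,246.4 kg.
v_e = Isp · g₀ = 438 × 9.8 = 4292.4 m/s.
Δv = v_e · ln(282,400/43,246.4) = 4292.4 × ln(6.53) = 4292.4 × 1.8764 ≈ 8054 m/s.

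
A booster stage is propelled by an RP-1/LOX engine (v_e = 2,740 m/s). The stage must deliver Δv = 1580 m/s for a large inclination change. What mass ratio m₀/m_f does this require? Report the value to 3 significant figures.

mass ratio ≈ 1.78

From the ideal rocket equation, m₀/m_f = exp(Δv / v_e) = exp(1580 / 2740.0) = exp(0.5766) = 1.7801.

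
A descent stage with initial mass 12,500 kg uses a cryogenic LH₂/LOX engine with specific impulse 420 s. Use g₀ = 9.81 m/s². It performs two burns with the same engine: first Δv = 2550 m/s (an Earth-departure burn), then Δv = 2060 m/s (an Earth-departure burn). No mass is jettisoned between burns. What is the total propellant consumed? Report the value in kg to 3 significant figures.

v_e = Isp · g₀ = 420 × 9.81 = 4120.2 m/s.
After the first burn: m = 12500 × exp(−2550/4120.2) = 12500 × 0.53854 = 6,731.75 kg.
After the second burn: m = 6,731.75 × exp(−2060/4120.2) = 6,731.75 × 0.60655 = 4,083.14 kg.
Total propellant = m₀ − m_final = 12500 − 4,083.14 = 8,416.86 kg.

total propellant consumed ≈ 8420 kg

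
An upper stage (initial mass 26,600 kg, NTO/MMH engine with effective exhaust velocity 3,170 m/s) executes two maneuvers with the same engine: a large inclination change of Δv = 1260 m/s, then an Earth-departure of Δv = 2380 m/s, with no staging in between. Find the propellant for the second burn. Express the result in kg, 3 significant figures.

propellant for the second burn ≈ 9440 kg

After the first burn: m = 26600 × exp(−1260/3170.0) = 26600 × 0.67201 = 17,875.5 kg.
After the second burn: m = 17,875.5 × exp(−2380/3170.0) = 17,875.5 × 0.47199 = 8,437.06 kg.
Second-burn propellant = 17,875.5 − 8,437.06 = 9,438.44 kg.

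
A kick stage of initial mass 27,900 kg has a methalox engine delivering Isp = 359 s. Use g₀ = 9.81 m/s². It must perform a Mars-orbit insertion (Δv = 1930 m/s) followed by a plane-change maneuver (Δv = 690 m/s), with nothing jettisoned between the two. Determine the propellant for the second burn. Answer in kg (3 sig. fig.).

propellant for the second burn ≈ 2870 kg

v_e = Isp · g₀ = 359 × 9.81 = 3521.8 m/s.
After the first burn: m = 27900 × exp(−1930/3521.8) = 27900 × 0.57810 = 16,129 kg.
After the second burn: m = 16,129 × exp(−690/3521.8) = 16,129 × 0.82208 = 13,259.3 kg.
Second-burn propellant = 16,129 − 13,259.3 = 2,869.7 kg.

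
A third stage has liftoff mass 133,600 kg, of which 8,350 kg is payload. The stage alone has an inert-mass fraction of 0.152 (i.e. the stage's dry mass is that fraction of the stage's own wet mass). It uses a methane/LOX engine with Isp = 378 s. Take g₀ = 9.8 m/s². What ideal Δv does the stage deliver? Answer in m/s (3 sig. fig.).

Stage wet mass = m₀ − payload = 133,600 − 8,350 = 125,250 kg.
Stage dry mass = ε × stage wet mass = 0.152 × 125,250 = 19,038 kg.
Burnout mass m_f = stage dry + payload = 19,038 + 8,350 = 27,388 kg.
v_e = Isp · g₀ = 378 × 9.8 = 3704.4 m/s.
Δv = v_e · ln(133,600/27,388) = 3704.4 × ln(4.878) = 3704.4 × 1.5847 ≈ 5871 m/s.

Δv ≈ 5870 m/s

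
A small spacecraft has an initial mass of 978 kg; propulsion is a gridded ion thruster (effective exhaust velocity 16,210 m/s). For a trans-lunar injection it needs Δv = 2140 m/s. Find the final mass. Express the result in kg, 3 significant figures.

final mass ≈ 857 kg

From the ideal rocket equation, m₀/m_f = exp(Δv / v_e) = exp(2140 / 16210.0) = exp(0.1320) = 1.1411.
m_f = m₀ / 1.1411 = 978 / 1.1411 = 857.068 kg.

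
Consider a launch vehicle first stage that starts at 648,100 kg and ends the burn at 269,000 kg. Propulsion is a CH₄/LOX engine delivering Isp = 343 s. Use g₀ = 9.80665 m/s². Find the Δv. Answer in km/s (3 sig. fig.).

Δv ≈ 2.96 km/s

v_e = Isp · g₀ = 343 × 9.80665 = 3363.7 m/s.
From the ideal rocket equation, Δv = v_e · ln(m₀/m_f) = 3363.7 × ln(2.409) = 3363.7 × 0.8793 ≈ 2957.8 m/s.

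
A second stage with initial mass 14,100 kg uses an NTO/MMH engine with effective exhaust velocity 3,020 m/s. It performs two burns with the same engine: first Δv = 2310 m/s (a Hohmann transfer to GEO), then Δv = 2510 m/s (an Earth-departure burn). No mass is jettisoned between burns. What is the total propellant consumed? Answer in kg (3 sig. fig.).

After the first burn: m = 14100 × exp(−2310/3020.0) = 14100 × 0.46538 = 6,561.86 kg.
After the second burn: m = 6,561.86 × exp(−2510/3020.0) = 6,561.86 × 0.43556 = 2,858.08 kg.
Total propellant = m₀ − m_final = 14100 − 2,858.08 = 11,241.92 kg.

total propellant consumed ≈ 11200 kg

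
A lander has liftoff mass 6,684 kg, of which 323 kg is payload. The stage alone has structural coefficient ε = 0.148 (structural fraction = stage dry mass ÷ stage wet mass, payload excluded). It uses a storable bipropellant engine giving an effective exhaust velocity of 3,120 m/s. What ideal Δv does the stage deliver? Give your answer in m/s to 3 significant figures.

Stage wet mass = m₀ − payload = 6,684 − 323 = 6,361 kg.
Stage dry mass = ε × stage wet mass = 0.148 × 6,361 = 941.428 kg.
Burnout mass m_f = stage dry + payload = 941.428 + 323 = 1,264.428 kg.
Using Δv = v_e ln(m₀/m_f): Δv = v_e · ln(6,684/1,264.428) = 3120.0 × ln(5.286) = 3120.0 × 1.6651 ≈ 5195 m/s.

Δv ≈ 5200 m/s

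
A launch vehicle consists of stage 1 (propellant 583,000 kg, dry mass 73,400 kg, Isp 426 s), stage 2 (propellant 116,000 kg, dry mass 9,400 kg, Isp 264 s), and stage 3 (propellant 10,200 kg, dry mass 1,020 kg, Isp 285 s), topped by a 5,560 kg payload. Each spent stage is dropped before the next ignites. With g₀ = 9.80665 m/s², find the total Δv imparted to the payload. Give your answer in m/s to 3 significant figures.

Ignition mass of stage 1 = 583,000+73,400 + 116,000+9,400 + 10,200+1,020 + 5,560 = 798,580 kg.
Stage 1: m₀ = 798,580 kg, m_f = 798,580 − 583,000 = 215,580 kg; Δv = 426×9.80665×ln(3.704) = 4177.6×1.3095 ≈ 5471 m/s.
Stage 2: m₀ = 142,180 kg, m_f = 142,180 − 116,000 = 26,180 kg; Δv = 264×9.80665×ln(5.431) = 2589.0×1.6921 ≈ 4381 m/s.
Stage 3: m₀ = 16,780 kg, m_f = 16,780 − 10,200 = 6,580 kg; Δv = 285×9.80665×ln(2.55) = 2794.9×0.9362 ≈ 2616 m/s.
Total Δv = 5471 + 4381 + 2616 = 12468 m/s.

Δv ≈ 12500 m/s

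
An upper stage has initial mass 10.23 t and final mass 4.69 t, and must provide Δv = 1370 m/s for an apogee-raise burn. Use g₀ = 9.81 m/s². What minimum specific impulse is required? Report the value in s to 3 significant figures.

ln(m₀/m_f) = ln(10230/4690) = ln(2.181) = 0.7799.
From the ideal rocket equation, v_e = Δv / ln(m₀/m_f) = 1370 / 0.7799 = 1756.7 m/s.
Isp = v_e / g₀ = 1756.7 / 9.81 = 179.1 s.

Isp ≈ 179 s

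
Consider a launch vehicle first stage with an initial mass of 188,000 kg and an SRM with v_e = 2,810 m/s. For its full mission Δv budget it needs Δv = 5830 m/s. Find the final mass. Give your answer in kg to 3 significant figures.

final mass ≈ 23600 kg

By the Tsiolkovsky rocket equation, m₀/m_f = exp(Δv / v_e) = exp(5830 / 2810.0) = exp(2.0747) = 7.9624.
m_f = m₀ / 7.9624 = 188,000 / 7.9624 = 23,611 kg.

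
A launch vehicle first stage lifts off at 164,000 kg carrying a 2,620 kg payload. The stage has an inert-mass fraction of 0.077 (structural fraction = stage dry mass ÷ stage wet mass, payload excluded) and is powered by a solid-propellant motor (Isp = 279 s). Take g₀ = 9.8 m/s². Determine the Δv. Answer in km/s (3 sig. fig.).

Stage wet mass = m₀ − payload = 164,000 − 2,620 = 161,380 kg.
Stage dry mass = ε × stage wet mass = 0.077 × 161,380 = 12,426.3 kg.
Burnout mass m_f = stage dry + payload = 12,426.3 + 2,620 = 15,046.3 kg.
v_e = Isp · g₀ = 279 × 9.8 = 2734.2 m/s.
Rocket equation: Δv = v_e · ln(164,000/15,046.3) = 2734.2 × ln(10.9) = 2734.2 × 2.3887 ≈ 6531 m/s.

Δv ≈ 6.53 km/s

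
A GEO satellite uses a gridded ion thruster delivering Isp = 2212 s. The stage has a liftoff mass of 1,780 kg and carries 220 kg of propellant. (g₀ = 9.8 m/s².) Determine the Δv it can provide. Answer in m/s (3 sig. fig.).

v_e = Isp · g₀ = 2212 × 9.8 = 21677.6 m/s.
m_f = m₀ − m_prop = 1,780 − 220 = 1,560 kg.
Rocket equation: Δv = v_e · ln(m₀/m_f) = 21677.6 × ln(1.141) = 21677.6 × 0.1319 ≈ 2859.9 m/s.

Δv ≈ 2860 m/s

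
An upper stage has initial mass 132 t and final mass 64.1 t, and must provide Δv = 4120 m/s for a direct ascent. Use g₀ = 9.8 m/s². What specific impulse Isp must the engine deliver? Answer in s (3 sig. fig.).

Isp ≈ 582 s

ln(m₀/m_f) = ln(132000/64100) = ln(2.059) = 0.7224.
v_e = Δv / ln(m₀/m_f) = 4120 / 0.7224 = 5703.5 m/s.
Isp = v_e / g₀ = 5703.5 / 9.8 = 582.0 s.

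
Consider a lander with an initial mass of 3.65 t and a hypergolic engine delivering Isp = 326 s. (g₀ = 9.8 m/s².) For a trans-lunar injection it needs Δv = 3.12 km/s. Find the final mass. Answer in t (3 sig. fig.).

v_e = Isp · g₀ = 326 × 9.8 = 3194.8 m/s.
m₀/m_f = exp(Δv / v_e) = exp(3120 / 3194.8) = exp(0.9766) = 2.6554.
m_f = m₀ / 2.6554 = 3.65 / 2.6554 = 1.37456 t.

final mass ≈ 1.37 t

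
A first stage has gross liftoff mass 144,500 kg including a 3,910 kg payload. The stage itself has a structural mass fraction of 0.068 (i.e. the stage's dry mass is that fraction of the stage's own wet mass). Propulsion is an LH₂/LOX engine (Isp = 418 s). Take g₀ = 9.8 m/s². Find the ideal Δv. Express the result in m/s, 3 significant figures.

Δv ≈ 9720 m/s

Stage wet mass = m₀ − payload = 144,500 − 3,910 = 140,590 kg.
Stage dry mass = ε × stage wet mass = 0.068 × 140,590 = 9,560.12 kg.
Burnout mass m_f = stage dry + payload = 9,560.12 + 3,910 = 13,470.12 kg.
v_e = Isp · g₀ = 418 × 9.8 = 4096.4 m/s.
Δv = v_e · ln(144,500/13,470.12) = 4096.4 × ln(10.73) = 4096.4 × 2.3728 ≈ 9720 m/s.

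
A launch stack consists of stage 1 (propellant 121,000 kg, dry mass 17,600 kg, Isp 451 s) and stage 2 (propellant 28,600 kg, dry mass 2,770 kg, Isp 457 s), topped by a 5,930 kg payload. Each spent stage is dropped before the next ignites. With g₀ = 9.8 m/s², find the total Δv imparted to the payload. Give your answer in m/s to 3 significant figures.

Ignition mass of stage 1 = 121,000+17,600 + 28,600+2,770 + 5,930 = 175,900 kg.
Stage 1: m₀ = 175,900 kg, m_f = 175,900 − 121,000 = 54,900 kg; Δv = 451×9.8×ln(3.204) = 4419.8×1.1644 ≈ 5146 m/s.
Stage 2: m₀ = 37,300 kg, m_f = 37,300 − 28,600 = 8,700 kg; Δv = 457×9.8×ln(4.287) = 4478.6×1.4557 ≈ 6519 m/s.
Total Δv = 5146 + 6519 = 11665 m/s.

Δv ≈ 11700 m/s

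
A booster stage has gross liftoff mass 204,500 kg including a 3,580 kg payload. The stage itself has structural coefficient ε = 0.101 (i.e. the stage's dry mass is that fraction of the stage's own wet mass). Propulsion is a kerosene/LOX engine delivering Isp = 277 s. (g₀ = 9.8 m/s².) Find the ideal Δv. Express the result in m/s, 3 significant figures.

Δv ≈ 5830 m/s

Stage wet mass = m₀ − payload = 204,500 − 3,580 = 200,920 kg.
Stage dry mass = ε × stage wet mass = 0.101 × 200,920 = 20,292.9 kg.
Burnout mass m_f = stage dry + payload = 20,292.9 + 3,580 = 23,872.9 kg.
v_e = Isp · g₀ = 277 × 9.8 = 2714.6 m/s.
Δv = v_e · ln(204,500/23,872.9) = 2714.6 × ln(8.566) = 2714.6 × 2.1478 ≈ 5830 m/s.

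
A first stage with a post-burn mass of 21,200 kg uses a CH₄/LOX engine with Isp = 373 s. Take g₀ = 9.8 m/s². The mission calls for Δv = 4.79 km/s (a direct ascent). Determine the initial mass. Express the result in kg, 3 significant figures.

v_e = Isp · g₀ = 373 × 9.8 = 3655.4 m/s.
By the Tsiolkovsky rocket equation, m₀/m_f = exp(Δv / v_e) = exp(4790 / 3655.4) = exp(1.3104) = 3.7076.
m₀ = m_f × 3.7076 = 21,200 × 3.7076 = 78,601.1 kg.

initial mass ≈ 78600 kg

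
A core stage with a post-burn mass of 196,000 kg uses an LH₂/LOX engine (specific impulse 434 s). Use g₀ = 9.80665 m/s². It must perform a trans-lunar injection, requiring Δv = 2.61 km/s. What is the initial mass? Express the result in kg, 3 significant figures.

v_e = Isp · g₀ = 434 × 9.80665 = 4256.1 m/s.
m₀/m_f = exp(Δv / v_e) = exp(2610 / 4256.1) = exp(0.6132) = 1.8464.
m₀ = m_f × 1.8464 = 196,000 × 1.8464 = 361,894 kg.

initial mass ≈ 362000 kg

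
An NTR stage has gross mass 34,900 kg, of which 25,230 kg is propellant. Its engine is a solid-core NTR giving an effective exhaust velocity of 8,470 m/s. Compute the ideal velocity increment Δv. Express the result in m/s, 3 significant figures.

Δv ≈ 10900 m/s

m_f = m₀ − m_prop = 34,900 − 25,230 = 9,670 kg.
By the Tsiolkovsky rocket equation, Δv = v_e · ln(m₀/m_f) = 8470.0 × ln(3.609) = 8470.0 × 1.2835 ≈ 10870.9 m/s.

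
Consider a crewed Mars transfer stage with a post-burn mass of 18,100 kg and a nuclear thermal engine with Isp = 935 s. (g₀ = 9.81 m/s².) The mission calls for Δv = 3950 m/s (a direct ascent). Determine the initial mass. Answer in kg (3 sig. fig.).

initial mass ≈ 27800 kg

v_e = Isp · g₀ = 935 × 9.81 = 9172.4 m/s.
Rocket equation: m₀/m_f = exp(Δv / v_e) = exp(3950 / 9172.4) = exp(0.4306) = 1.5382.
m₀ = m_f × 1.5382 = 18,100 × 1.5382 = 27,841.4 kg.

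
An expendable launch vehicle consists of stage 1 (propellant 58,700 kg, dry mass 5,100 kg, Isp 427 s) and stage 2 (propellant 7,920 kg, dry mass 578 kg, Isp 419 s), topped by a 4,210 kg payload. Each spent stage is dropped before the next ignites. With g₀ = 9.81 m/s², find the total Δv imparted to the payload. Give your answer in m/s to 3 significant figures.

Δv ≈ 10100 m/s

Ignition mass of stage 1 = 58,700+5,100 + 7,920+578 + 4,210 = 76,508 kg.
Stage 1: m₀ = 76,508 kg, m_f = 76,508 − 58,700 = 17,808 kg; Δv = 427×9.81×ln(4.296) = 4188.9×1.4577 ≈ 6106 m/s.
Stage 2: m₀ = 12,708 kg, m_f = 12,708 − 7,920 = 4,788 kg; Δv = 419×9.81×ln(2.654) = 4110.4×0.9761 ≈ 4012 m/s.
Total Δv = 6106 + 4012 = 10118 m/s.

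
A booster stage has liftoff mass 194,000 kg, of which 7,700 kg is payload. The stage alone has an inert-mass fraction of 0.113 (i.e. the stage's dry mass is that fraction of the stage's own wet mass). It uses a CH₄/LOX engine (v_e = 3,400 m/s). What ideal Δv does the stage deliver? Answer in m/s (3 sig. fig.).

Stage wet mass = m₀ − payload = 194,000 − 7,700 = 186,300 kg.
Stage dry mass = ε × stage wet mass = 0.113 × 186,300 = 21,051.9 kg.
Burnout mass m_f = stage dry + payload = 21,051.9 + 7,700 = 28,751.9 kg.
Δv = v_e · ln(194,000/28,751.9) = 3400.0 × ln(6.747) = 3400.0 × 1.9092 ≈ 6491 m/s.

Δv ≈ 6490 m/s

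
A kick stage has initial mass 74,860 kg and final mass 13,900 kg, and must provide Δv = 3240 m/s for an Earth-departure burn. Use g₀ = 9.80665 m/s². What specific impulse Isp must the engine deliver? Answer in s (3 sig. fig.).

Isp ≈ 196 s

ln(m₀/m_f) = ln(74860/13900) = ln(5.386) = 1.6837.
Using Δv = v_e ln(m₀/m_f): v_e = Δv / ln(m₀/m_f) = 3240 / 1.6837 = 1924.3 m/s.
Isp = v_e / g₀ = 1924.3 / 9.80665 = 196.2 s.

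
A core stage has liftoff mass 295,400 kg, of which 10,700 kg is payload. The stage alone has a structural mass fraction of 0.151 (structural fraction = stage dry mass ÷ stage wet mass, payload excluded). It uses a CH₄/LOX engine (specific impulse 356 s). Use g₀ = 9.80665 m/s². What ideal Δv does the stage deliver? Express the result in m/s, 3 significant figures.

Stage wet mass = m₀ − payload = 295,400 − 10,700 = 284,700 kg.
Stage dry mass = ε × stage wet mass = 0.151 × 284,700 = 42,989.7 kg.
Burnout mass m_f = stage dry + payload = 42,989.7 + 10,700 = 53,689.7 kg.
v_e = Isp · g₀ = 356 × 9.80665 = 3491.2 m/s.
From the ideal rocket equation, Δv = v_e · ln(295,400/53,689.7) = 3491.2 × ln(5.502) = 3491.2 × 1.7051 ≈ 5953 m/s.

Δv ≈ 5950 m/s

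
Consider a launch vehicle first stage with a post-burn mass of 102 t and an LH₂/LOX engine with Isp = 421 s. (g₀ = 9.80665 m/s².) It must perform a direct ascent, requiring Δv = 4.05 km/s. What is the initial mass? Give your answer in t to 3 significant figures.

initial mass ≈ 272 t

v_e = Isp · g₀ = 421 × 9.80665 = 4128.6 m/s.
From the ideal rocket equation, m₀/m_f = exp(Δv / v_e) = exp(4050 / 4128.6) = exp(0.9810) = 2.6670.
m₀ = m_f × 2.6670 = 102 × 2.6670 = 272.034 t.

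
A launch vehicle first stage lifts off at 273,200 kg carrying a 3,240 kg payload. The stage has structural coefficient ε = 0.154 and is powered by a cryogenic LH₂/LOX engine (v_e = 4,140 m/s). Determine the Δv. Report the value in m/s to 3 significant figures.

Stage wet mass = m₀ − payload = 273,200 − 3,240 = 269,960 kg.
Stage dry mass = ε × stage wet mass = 0.154 × 269,960 = 41,573.8 kg.
Burnout mass m_f = stage dry + payload = 41,573.8 + 3,240 = 44,813.8 kg.
Δv = v_e · ln(273,200/44,813.8) = 4140.0 × ln(6.096) = 4140.0 × 1.8077 ≈ 7484 m/s.

Δv ≈ 7480 m/s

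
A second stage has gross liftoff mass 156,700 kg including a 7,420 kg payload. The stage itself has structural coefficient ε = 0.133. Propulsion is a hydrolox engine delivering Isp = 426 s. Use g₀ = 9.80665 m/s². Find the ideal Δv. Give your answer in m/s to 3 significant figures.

Stage wet mass = m₀ − payload = 156,700 − 7,420 = 149,280 kg.
Stage dry mass = ε × stage wet mass = 0.133 × 149,280 = 19,854.2 kg.
Burnout mass m_f = stage dry + payload = 19,854.2 + 7,420 = 27,274.2 kg.
v_e = Isp · g₀ = 426 × 9.80665 = 4177.6 m/s.
Δv = v_e · ln(156,700/27,274.2) = 4177.6 × ln(5.745) = 4177.6 × 1.7484 ≈ 7304 m/s.

Δv ≈ 7300 m/s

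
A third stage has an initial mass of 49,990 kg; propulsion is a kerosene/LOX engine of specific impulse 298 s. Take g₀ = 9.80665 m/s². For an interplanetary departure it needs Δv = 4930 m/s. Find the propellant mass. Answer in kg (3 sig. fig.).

propellant mass ≈ 40700 kg

v_e = Isp · g₀ = 298 × 9.80665 = 2922.4 m/s.
m₀/m_f = exp(Δv / v_e) = exp(4930 / 2922.4) = exp(1.6870) = 5.4031.
m_f = 49,990 / 5.4031 = 9,252.1 kg, so propellant = m₀ − m_f = 49,990 − 9,252.1 = 40,737.9 kg.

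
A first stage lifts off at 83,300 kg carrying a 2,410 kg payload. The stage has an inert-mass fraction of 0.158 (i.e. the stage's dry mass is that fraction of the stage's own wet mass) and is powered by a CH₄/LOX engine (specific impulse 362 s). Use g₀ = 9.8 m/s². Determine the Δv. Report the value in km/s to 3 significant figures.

Stage wet mass = m₀ − payload = 83,300 − 2,410 = 80,890 kg.
Stage dry mass = ε × stage wet mass = 0.158 × 80,890 = 12,780.6 kg.
Burnout mass m_f = stage dry + payload = 12,780.6 + 2,410 = 15,190.6 kg.
v_e = Isp · g₀ = 362 × 9.8 = 3547.6 m/s.
Rocket equation: Δv = v_e · ln(83,300/15,190.6) = 3547.6 × ln(5.484) = 3547.6 × 1.7018 ≈ 6037 m/s.

Δv ≈ 6.04 km/s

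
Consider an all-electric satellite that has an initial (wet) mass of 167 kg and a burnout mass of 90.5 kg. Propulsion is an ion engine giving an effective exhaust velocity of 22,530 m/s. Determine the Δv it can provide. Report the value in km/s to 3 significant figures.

Δv ≈ 13.8 km/s

By the Tsiolkovsky rocket equation, Δv = v_e · ln(m₀/m_f) = 22530.0 × ln(1.845) = 22530.0 × 0.6126 ≈ 13802.9 m/s.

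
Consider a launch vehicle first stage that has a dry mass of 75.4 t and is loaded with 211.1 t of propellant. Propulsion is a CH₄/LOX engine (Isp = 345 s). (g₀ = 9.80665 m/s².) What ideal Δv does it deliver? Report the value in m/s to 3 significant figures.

v_e = Isp · g₀ = 345 × 9.80665 = 3383.3 m/s.
m₀ = m_dry + m_prop = 75.4 + 211.1 = 286.5 t.
From the ideal rocket equation, Δv = v_e · ln(m₀/m_f) = 3383.3 × ln(3.8) = 3383.3 × 1.3349 ≈ 4516.5 m/s.

Δv ≈ 4520 m/s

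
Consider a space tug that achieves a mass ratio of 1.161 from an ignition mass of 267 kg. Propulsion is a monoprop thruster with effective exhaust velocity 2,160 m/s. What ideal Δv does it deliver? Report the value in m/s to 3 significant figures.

By the Tsiolkovsky rocket equation, Δv = v_e · ln(1.161) = 2160.0 × 0.1493 ≈ 322.4 m/s.

Δv ≈ 322 m/s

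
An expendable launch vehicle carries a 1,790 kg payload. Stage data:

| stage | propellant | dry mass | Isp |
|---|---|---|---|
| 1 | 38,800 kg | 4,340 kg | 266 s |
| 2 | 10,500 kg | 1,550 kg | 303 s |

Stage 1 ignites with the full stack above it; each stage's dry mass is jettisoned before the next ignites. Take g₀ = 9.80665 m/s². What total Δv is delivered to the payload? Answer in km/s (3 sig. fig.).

Ignition mass of stage 1 = 38,800+4,340 + 10,500+1,550 + 1,790 = 56,980 kg.
Stage 1: m₀ = 56,980 kg, m_f = 56,980 − 38,800 = 18,180 kg; Δv = 266×9.80665×ln(3.134) = 2608.6×1.1424 ≈ 2980 m/s.
Stage 2: m₀ = 13,840 kg, m_f = 13,840 − 10,500 = 3,340 kg; Δv = 303×9.80665×ln(4.144) = 2971.4×1.4216 ≈ 4224 m/s.
Total Δv = 2980 + 4224 = 7204 m/s.

Δv ≈ 7.20 km/s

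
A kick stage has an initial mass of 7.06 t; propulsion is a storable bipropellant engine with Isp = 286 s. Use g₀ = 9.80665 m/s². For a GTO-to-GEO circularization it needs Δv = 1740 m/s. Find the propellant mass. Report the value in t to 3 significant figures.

v_e = Isp · g₀ = 286 × 9.80665 = 2804.7 m/s.
By the Tsiolkovsky rocket equation, m₀/m_f = exp(Δv / v_e) = exp(1740 / 2804.7) = exp(0.6204) = 1.8596.
m_f = 7.06 / 1.8596 = 3.79652 t, so propellant = m₀ − m_f = 7.06 − 3.79652 = 3.26348 t.

propellant mass ≈ 3.26 t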